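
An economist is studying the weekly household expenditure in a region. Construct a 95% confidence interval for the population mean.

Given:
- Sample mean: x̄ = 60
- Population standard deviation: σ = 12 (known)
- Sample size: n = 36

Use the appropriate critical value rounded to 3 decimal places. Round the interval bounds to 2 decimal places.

The population standard deviation σ is known, so use a z-interval (standard normal critical value).

For 95% confidence, z* = 1.96 (from standard normal table)

Standard error: SE = σ/√n = 12/√36 = 2.000000

Margin of error: E = z* × SE = 1.96 × 2.000000 = 3.9200

Z-interval: x̄ ± E = 60 ± 3.9200 = (56.0800, 63.9200)

Rounded to 2 decimal places:

(56.08, 63.92)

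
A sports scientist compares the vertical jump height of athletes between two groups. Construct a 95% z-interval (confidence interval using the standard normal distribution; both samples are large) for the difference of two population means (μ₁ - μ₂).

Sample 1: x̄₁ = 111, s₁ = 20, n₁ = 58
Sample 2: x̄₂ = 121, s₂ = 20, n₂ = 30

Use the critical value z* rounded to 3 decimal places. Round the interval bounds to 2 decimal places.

Both samples are large (n₁ = 58 ≥ 30, n₂ = 30 ≥ 30), so a z-interval for the difference of means applies.

Point estimate: x̄₁ - x̄₂ = 111 - 121 = -10

Standard error: SE = √(s₁²/n₁ + s₂²/n₂)
= √(20²/58 + 20²/30)
= √(6.896552 + 13.333333)
= 4.497764

For 95% confidence, z* = 1.96 (from standard normal table)
Margin of error: E = z* × SE = 1.96 × 4.497764 = 8.8156

Z-interval: (x̄₁ - x̄₂) ± E = -10 ± 8.8156 = (-18.8156, -1.1844)

Rounded to 2 decimal places:

(-18.82, -1.18)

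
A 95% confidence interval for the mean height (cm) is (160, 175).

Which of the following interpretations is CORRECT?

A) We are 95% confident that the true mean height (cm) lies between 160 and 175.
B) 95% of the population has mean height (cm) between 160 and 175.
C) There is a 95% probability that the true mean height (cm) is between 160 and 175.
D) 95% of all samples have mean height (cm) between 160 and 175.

A confidence interval represents our confidence in the procedure, not a probability statement about the parameter.

Key concept: If we repeated this sampling process many times and computed a 95% CI each time, about 95% of those intervals would contain the true population parameter.

For this specific interval (160, 175):
- Midpoint (point estimate): 167.5
- Margin of error: 7.5

The correct interpretation is the one stating confidence that the true parameter lies in the interval — option A.

A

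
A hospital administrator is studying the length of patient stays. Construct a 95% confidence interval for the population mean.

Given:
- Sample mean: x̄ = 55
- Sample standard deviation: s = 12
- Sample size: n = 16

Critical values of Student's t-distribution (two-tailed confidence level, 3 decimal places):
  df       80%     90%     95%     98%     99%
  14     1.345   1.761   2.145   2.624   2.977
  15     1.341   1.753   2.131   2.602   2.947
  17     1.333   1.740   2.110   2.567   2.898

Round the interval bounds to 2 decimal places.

The population standard deviation σ is unknown (only the sample standard deviation s is given), so use a t-interval with df = n - 1 = 16 - 1 = 15.

For 95% confidence with df = 15, t* = 2.131 (from t-table)

Standard error: SE = s/√n = 12/√16 = 3.000000

Margin of error: E = t* × SE = 2.131 × 3.000000 = 6.3930

T-interval: x̄ ± E = 55 ± 6.3930 = (48.6070, 61.3930)

Rounded to 2 decimal places:

(48.61, 61.39)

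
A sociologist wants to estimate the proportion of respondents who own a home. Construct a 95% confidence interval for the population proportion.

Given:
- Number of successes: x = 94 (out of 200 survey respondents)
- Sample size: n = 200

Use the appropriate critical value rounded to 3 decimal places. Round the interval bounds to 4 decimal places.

Sample proportion: p̂ = 94/200 = 0.470000

Check conditions for normal approximation:
  np̂ = 94 ≥ 10 ✓
  n(1-p̂) = 106 ≥ 10 ✓

The sample is large enough, so use a z-interval (normal approximation) for the proportion.

For 95% confidence, z* = 1.96 (from standard normal table)

Standard error: SE = √(p̂(1-p̂)/n) = √(0.470000×0.530000/200) = 0.03529164

Margin of error: E = z* × SE = 1.96 × 0.03529164 = 0.069172

Z-interval: p̂ ± E = 0.470000 ± 0.069172 = (0.400828, 0.539172)

Rounded to 4 decimal places:

(0.4008, 0.5392)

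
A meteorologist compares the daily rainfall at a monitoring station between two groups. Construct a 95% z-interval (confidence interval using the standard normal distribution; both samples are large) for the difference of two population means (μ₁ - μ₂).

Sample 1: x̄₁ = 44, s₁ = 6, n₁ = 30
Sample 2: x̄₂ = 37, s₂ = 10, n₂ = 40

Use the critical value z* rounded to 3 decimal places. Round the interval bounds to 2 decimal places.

Both samples are large (n₁ = 30 ≥ 30, n₂ = 40 ≥ 30), so a z-interval for the difference of means applies.

Point estimate: x̄₁ - x̄₂ = 44 - 37 = 7

Standard error: SE = √(s₁²/n₁ + s₂²/n₂)
= √(6²/30 + 10²/40)
= √(1.200000 + 2.500000)
= 1.923538

For 95% confidence, z* = 1.96 (from standard normal table)
Margin of error: E = z* × SE = 1.96 × 1.923538 = 3.7701

Z-interval: (x̄₁ - x̄₂) ± E = 7 ± 3.7701 = (3.2299, 10.7701)

Rounded to 2 decimal places:

(3.23, 10.77)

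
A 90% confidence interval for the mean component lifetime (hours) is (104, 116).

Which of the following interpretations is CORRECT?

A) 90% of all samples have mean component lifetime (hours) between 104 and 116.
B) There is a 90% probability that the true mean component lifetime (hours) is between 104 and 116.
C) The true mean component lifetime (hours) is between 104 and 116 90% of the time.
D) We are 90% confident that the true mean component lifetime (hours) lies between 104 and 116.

A confidence interval represents our confidence in the procedure, not a probability statement about the parameter.

Key concept: If we repeated this sampling process many times and computed a 90% CI each time, about 90% of those intervals would contain the true population parameter.

For this specific interval (104, 116):
- Midpoint (point estimate): 110
- Margin of error: 6

The correct interpretation is the one stating confidence that the true parameter lies in the interval — option D.

D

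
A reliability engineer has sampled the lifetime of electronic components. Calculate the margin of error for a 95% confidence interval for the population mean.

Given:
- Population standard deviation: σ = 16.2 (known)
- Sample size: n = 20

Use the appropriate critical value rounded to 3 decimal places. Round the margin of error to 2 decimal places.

The population standard deviation σ is known, so use the z-interval margin of error formula.

For 95% confidence, z* = 1.96 (from standard normal table)

Margin of error formula for z-interval: E = z* × σ/√n

E = 1.96 × 16.2/√20
  = 1.96 × 3.622430
  = 7.1000

Rounded to 2 decimal places:

7.10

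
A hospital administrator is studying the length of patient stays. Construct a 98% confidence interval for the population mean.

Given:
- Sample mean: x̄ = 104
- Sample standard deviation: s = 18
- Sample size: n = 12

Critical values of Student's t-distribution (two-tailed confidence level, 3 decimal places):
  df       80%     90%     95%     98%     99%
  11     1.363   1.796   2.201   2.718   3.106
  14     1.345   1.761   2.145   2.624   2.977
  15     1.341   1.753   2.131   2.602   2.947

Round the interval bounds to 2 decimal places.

The population standard deviation σ is unknown (only the sample standard deviation s is given), so use a t-interval with df = n - 1 = 12 - 1 = 11.

For 98% confidence with df = 11, t* = 2.718 (from t-table)

Standard error: SE = s/√n = 18/√12 = 5.196152

Margin of error: E = t* × SE = 2.718 × 5.196152 = 14.1231

T-interval: x̄ ± E = 104 ± 14.1231 = (89.8769, 118.1231)

Rounded to 2 decimal places:

(89.88, 118.12)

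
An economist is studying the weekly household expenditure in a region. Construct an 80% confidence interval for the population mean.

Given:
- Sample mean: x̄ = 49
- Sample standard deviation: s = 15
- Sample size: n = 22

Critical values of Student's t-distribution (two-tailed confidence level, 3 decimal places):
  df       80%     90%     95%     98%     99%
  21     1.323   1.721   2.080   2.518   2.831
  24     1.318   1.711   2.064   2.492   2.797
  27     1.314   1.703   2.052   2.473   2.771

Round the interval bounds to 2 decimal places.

The population standard deviation σ is unknown (only the sample standard deviation s is given), so use a t-interval with df = n - 1 = 22 - 1 = 21.

For 80% confidence with df = 21, t* = 1.323 (from t-table)

Standard error: SE = s/√n = 15/√22 = 3.198011

Margin of error: E = t* × SE = 1.323 × 3.198011 = 4.2310

T-interval: x̄ ± E = 49 ± 4.2310 = (44.7690, 53.2310)

Rounded to 2 decimal places:

(44.77, 53.23)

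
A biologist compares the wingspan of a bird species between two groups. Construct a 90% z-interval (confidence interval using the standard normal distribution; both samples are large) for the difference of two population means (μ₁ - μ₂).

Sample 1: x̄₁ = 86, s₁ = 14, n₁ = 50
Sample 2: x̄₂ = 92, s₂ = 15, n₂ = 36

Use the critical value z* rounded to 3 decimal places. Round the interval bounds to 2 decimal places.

Both samples are large (n₁ = 50 ≥ 30, n₂ = 36 ≥ 30), so a z-interval for the difference of means applies.

Point estimate: x̄₁ - x̄₂ = 86 - 92 = -6

Standard error: SE = √(s₁²/n₁ + s₂²/n₂)
= √(14²/50 + 15²/36)
= √(3.920000 + 6.250000)
= 3.189044

For 90% confidence, z* = 1.645 (from standard normal table)
Margin of error: E = z* × SE = 1.645 × 3.189044 = 5.2460

Z-interval: (x̄₁ - x̄₂) ± E = -6 ± 5.2460 = (-11.2460, -0.7540)

Rounded to 2 decimal places:

(-11.25, -0.75)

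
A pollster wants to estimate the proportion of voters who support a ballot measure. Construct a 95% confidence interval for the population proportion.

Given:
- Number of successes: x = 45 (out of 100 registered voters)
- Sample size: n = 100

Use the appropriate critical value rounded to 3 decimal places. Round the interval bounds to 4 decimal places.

Sample proportion: p̂ = 45/100 = 0.450000

Check conditions for normal approximation:
  np̂ = 45 ≥ 10 ✓
  n(1-p̂) = 55 ≥ 10 ✓

The sample is large enough, so use a z-interval (normal approximation) for the proportion.

For 95% confidence, z* = 1.96 (from standard normal table)

Standard error: SE = √(p̂(1-p̂)/n) = √(0.450000×0.550000/100) = 0.04974937

Margin of error: E = z* × SE = 1.96 × 0.04974937 = 0.097509

Z-interval: p̂ ± E = 0.450000 ± 0.097509 = (0.352491, 0.547509)

Rounded to 4 decimal places:

(0.3525, 0.5475)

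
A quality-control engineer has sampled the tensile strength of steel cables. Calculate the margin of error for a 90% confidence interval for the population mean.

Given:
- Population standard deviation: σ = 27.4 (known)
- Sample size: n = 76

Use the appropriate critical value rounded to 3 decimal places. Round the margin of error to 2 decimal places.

The population standard deviation σ is known, so use the z-interval margin of error formula.

For 90% confidence, z* = 1.645 (from standard normal table)

Margin of error formula for z-interval: E = z* × σ/√n

E = 1.645 × 27.4/√76
  = 1.645 × 3.142996
  = 5.1702

Rounded to 2 decimal places:

5.17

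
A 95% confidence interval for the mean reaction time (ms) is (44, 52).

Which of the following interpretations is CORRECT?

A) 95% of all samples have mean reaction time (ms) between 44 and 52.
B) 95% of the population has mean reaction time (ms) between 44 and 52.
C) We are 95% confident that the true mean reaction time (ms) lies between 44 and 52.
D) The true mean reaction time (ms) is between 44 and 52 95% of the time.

A confidence interval represents our confidence in the procedure, not a probability statement about the parameter.

Key concept: If we repeated this sampling process many times and computed a 95% CI each time, about 95% of those intervals would contain the true population parameter.

For this specific interval (44, 52):
- Midpoint (point estimate): 48
- Margin of error: 4

The correct interpretation is the one stating confidence that the true parameter lies in the interval — option C.

C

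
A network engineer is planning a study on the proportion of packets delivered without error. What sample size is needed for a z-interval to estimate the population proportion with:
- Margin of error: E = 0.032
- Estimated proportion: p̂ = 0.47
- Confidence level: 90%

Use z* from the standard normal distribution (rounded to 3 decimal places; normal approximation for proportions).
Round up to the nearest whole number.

Using z* for proportion z-interval (normal approximation).

For 90% confidence, z* = 1.645 (from standard normal table)

Sample size formula for proportion z-interval: n = z*²p̂(1-p̂)/E²

n = 1.645² × 0.47 × 0.53 / 0.032²
  = 2.706025 × 0.2491 / 0.001024
  = 658.2723

Round up to the nearest whole number: n = 659

659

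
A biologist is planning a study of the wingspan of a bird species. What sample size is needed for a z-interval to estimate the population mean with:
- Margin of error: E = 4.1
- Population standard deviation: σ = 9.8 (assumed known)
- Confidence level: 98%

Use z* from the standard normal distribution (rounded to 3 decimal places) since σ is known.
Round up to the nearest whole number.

Using z* since population σ is known (z-interval formula).

For 98% confidence, z* = 2.326 (from standard normal table)

Sample size formula for z-interval: n = (z*σ/E)²

n = (2.326 × 9.8 / 4.1)²
  = (5.559707)²
  = 30.9103

Round up to the nearest whole number: n = 31

31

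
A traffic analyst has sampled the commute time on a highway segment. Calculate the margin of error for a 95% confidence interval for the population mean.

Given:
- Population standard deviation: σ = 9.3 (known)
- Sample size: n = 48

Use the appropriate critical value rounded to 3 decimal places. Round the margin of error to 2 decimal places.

The population standard deviation σ is known, so use the z-interval margin of error formula.

For 95% confidence, z* = 1.96 (from standard normal table)

Margin of error formula for z-interval: E = z* × σ/√n

E = 1.96 × 9.3/√48
  = 1.96 × 1.342339
  = 2.6310

Rounded to 2 decimal places:

2.63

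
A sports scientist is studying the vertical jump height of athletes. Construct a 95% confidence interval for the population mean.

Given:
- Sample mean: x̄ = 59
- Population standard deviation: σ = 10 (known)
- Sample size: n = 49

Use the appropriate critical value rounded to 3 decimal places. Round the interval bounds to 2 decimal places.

The population standard deviation σ is known, so use a z-interval (standard normal critical value).

For 95% confidence, z* = 1.96 (from standard normal table)

Standard error: SE = σ/√n = 10/√49 = 1.428571

Margin of error: E = z* × SE = 1.96 × 1.428571 = 2.8000

Z-interval: x̄ ± E = 59 ± 2.8000 = (56.2000, 61.8000)

Rounded to 2 decimal places:

(56.20, 61.80)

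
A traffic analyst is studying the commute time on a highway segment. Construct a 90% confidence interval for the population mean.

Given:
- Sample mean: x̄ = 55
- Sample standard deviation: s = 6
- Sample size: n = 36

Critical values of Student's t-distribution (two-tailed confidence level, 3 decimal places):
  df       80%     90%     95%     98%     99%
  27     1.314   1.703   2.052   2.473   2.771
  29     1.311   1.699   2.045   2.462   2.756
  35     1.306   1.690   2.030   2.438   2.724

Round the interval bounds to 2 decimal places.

The population standard deviation σ is unknown (only the sample standard deviation s is given), so use a t-interval with df = n - 1 = 36 - 1 = 35.

For 90% confidence with df = 35, t* = 1.690 (from t-table)

Standard error: SE = s/√n = 6/√36 = 1.000000

Margin of error: E = t* × SE = 1.690 × 1.000000 = 1.6900

T-interval: x̄ ± E = 55 ± 1.6900 = (53.3100, 56.6900)

Rounded to 2 decimal places:

(53.31, 56.69)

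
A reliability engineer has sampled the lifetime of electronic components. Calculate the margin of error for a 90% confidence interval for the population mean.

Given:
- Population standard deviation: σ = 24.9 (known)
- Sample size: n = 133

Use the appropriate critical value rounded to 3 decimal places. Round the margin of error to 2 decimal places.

The population standard deviation σ is known, so use the z-interval margin of error formula.

For 90% confidence, z* = 1.645 (from standard normal table)

Margin of error formula for z-interval: E = z* × σ/√n

E = 1.645 × 24.9/√133
  = 1.645 × 2.159104
  = 3.5517

Rounded to 2 decimal places:

3.55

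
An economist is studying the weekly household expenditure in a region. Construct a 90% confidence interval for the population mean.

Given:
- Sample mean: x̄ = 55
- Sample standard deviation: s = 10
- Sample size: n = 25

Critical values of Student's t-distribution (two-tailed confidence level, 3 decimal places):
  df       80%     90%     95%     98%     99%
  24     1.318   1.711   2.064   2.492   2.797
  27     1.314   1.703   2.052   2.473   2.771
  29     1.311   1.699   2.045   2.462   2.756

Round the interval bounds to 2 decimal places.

The population standard deviation σ is unknown (only the sample standard deviation s is given), so use a t-interval with df = n - 1 = 25 - 1 = 24.

For 90% confidence with df = 24, t* = 1.711 (from t-table)

Standard error: SE = s/√n = 10/√25 = 2.000000

Margin of error: E = t* × SE = 1.711 × 2.000000 = 3.4220

T-interval: x̄ ± E = 55 ± 3.4220 = (51.5780, 58.4220)

Rounded to 2 decimal places:

(51.58, 58.42)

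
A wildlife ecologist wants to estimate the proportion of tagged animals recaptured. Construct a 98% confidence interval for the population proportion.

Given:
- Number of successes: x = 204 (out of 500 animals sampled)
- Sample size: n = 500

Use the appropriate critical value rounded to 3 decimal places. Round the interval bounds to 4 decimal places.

Sample proportion: p̂ = 204/500 = 0.408000

Check conditions for normal approximation:
  np̂ = 204 ≥ 10 ✓
  n(1-p̂) = 296 ≥ 10 ✓

The sample is large enough, so use a z-interval (normal approximation) for the proportion.

For 98% confidence, z* = 2.326 (from standard normal table)

Standard error: SE = √(p̂(1-p̂)/n) = √(0.408000×0.592000/500) = 0.02197890

Margin of error: E = z* × SE = 2.326 × 0.02197890 = 0.051123

Z-interval: p̂ ± E = 0.408000 ± 0.051123 = (0.356877, 0.459123)

Rounded to 4 decimal places:

(0.3569, 0.4591)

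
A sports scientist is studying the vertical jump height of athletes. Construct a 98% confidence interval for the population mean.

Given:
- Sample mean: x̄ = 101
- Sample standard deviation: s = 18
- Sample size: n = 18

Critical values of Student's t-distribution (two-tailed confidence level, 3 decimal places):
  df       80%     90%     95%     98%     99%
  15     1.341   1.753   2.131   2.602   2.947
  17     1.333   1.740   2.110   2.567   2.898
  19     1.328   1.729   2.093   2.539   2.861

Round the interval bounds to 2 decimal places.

The population standard deviation σ is unknown (only the sample standard deviation s is given), so use a t-interval with df = n - 1 = 18 - 1 = 17.

For 98% confidence with df = 17, t* = 2.567 (from t-table)

Standard error: SE = s/√n = 18/√18 = 4.242641

Margin of error: E = t* × SE = 2.567 × 4.242641 = 10.8909

T-interval: x̄ ± E = 101 ± 10.8909 = (90.1091, 111.8909)

Rounded to 2 decimal places:

(90.11, 111.89)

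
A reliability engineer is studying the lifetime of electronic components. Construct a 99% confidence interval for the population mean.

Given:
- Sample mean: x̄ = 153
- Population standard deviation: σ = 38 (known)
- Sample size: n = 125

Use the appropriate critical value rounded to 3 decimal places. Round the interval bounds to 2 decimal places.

The population standard deviation σ is known, so use a z-interval (standard normal critical value).

For 99% confidence, z* = 2.576 (from standard normal table)

Standard error: SE = σ/√n = 38/√125 = 3.398823

Margin of error: E = z* × SE = 2.576 × 3.398823 = 8.7554

Z-interval: x̄ ± E = 153 ± 8.7554 = (144.2446, 161.7554)

Rounded to 2 decimal places:

(144.24, 161.76)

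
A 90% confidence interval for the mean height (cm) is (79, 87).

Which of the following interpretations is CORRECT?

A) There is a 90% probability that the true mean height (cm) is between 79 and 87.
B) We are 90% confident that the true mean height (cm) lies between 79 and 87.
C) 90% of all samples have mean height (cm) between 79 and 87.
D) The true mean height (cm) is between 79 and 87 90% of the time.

A confidence interval represents our confidence in the procedure, not a probability statement about the parameter.

Key concept: If we repeated this sampling process many times and computed a 90% CI each time, about 90% of those intervals would contain the true population parameter.

For this specific interval (79, 87):
- Midpoint (point estimate): 83
- Margin of error: 4

The correct interpretation is the one stating confidence that the true parameter lies in the interval — option B.

B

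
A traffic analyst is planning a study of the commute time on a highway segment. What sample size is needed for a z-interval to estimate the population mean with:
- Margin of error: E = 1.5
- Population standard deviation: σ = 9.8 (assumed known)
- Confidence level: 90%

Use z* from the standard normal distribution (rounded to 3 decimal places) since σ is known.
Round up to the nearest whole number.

Using z* since population σ is known (z-interval formula).

For 90% confidence, z* = 1.645 (from standard normal table)

Sample size formula for z-interval: n = (z*σ/E)²

n = (1.645 × 9.8 / 1.5)²
  = (10.747333)²
  = 115.5052

Round up to the nearest whole number: n = 116

116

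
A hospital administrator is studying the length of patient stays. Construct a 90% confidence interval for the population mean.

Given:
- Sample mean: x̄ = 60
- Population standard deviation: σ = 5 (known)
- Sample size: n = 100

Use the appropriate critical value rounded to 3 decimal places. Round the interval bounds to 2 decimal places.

The population standard deviation σ is known, so use a z-interval (standard normal critical value).

For 90% confidence, z* = 1.645 (from standard normal table)

Standard error: SE = σ/√n = 5/√100 = 0.500000

Margin of error: E = z* × SE = 1.645 × 0.500000 = 0.8225

Z-interval: x̄ ± E = 60 ± 0.8225 = (59.1775, 60.8225)

Rounded to 2 decimal places:

(59.18, 60.82)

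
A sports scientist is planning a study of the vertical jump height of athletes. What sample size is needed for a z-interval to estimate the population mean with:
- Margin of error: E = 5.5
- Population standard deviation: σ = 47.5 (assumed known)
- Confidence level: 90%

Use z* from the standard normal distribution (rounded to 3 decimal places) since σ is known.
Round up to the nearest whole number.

Using z* since population σ is known (z-interval formula).

For 90% confidence, z* = 1.645 (from standard normal table)

Sample size formula for z-interval: n = (z*σ/E)²

n = (1.645 × 47.5 / 5.5)²
  = (14.206818)²
  = 201.8337

Round up to the nearest whole number: n = 202

202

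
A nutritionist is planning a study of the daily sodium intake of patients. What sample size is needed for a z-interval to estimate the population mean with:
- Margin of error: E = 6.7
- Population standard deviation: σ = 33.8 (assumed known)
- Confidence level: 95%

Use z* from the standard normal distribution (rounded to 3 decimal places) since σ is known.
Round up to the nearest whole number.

Using z* since population σ is known (z-interval formula).

For 95% confidence, z* = 1.96 (from standard normal table)

Sample size formula for z-interval: n = (z*σ/E)²

n = (1.96 × 33.8 / 6.7)²
  = (9.887761)²
  = 97.7678

Round up to the nearest whole number: n = 98

98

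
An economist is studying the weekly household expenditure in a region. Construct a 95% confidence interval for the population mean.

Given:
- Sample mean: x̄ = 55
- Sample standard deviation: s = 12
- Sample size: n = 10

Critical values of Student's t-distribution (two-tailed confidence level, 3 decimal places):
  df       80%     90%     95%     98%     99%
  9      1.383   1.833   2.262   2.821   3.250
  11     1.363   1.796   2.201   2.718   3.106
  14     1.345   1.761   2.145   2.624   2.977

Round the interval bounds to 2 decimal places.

The population standard deviation σ is unknown (only the sample standard deviation s is given), so use a t-interval with df = n - 1 = 10 - 1 = 9.

For 95% confidence with df = 9, t* = 2.262 (from t-table)

Standard error: SE = s/√n = 12/√10 = 3.794733

Margin of error: E = t* × SE = 2.262 × 3.794733 = 8.5837

T-interval: x̄ ± E = 55 ± 8.5837 = (46.4163, 63.5837)

Rounded to 2 decimal places:

(46.42, 63.58)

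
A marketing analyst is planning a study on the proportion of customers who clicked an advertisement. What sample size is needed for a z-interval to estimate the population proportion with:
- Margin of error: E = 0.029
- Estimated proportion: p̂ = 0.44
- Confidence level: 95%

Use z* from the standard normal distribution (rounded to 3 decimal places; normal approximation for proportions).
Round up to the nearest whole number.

Using z* for proportion z-interval (normal approximation).

For 95% confidence, z* = 1.96 (from standard normal table)

Sample size formula for proportion z-interval: n = z*²p̂(1-p̂)/E²

n = 1.96² × 0.44 × 0.56 / 0.029²
  = 3.8416 × 0.2464 / 0.000841
  = 1125.5294

Round up to the nearest whole number: n = 1126

1126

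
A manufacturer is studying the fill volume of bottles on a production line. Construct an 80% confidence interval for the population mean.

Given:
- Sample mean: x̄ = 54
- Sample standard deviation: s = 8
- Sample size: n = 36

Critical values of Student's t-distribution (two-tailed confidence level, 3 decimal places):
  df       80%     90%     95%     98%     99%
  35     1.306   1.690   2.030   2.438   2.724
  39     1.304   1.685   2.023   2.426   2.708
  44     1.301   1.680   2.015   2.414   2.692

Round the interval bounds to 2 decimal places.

The population standard deviation σ is unknown (only the sample standard deviation s is given), so use a t-interval with df = n - 1 = 36 - 1 = 35.

For 80% confidence with df = 35, t* = 1.306 (from t-table)

Standard error: SE = s/√n = 8/√36 = 1.333333

Margin of error: E = t* × SE = 1.306 × 1.333333 = 1.7413

T-interval: x̄ ± E = 54 ± 1.7413 = (52.2587, 55.7413)

Rounded to 2 decimal places:

(52.26, 55.74)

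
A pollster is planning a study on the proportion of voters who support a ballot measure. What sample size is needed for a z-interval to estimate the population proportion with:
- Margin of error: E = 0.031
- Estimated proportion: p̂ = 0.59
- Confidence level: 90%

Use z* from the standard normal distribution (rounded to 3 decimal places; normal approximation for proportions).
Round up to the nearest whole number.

Using z* for proportion z-interval (normal approximation).

For 90% confidence, z* = 1.645 (from standard normal table)

Sample size formula for proportion z-interval: n = z*²p̂(1-p̂)/E²

n = 1.645² × 0.59 × 0.41 / 0.031²
  = 2.706025 × 0.2419 / 0.000961
  = 681.1524

Round up to the nearest whole number: n = 682

682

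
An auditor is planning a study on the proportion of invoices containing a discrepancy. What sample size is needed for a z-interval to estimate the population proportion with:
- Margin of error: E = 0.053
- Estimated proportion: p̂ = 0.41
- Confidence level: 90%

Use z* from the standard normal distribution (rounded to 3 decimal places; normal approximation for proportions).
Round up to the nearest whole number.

Using z* for proportion z-interval (normal approximation).

For 90% confidence, z* = 1.645 (from standard normal table)

Sample size formula for proportion z-interval: n = z*²p̂(1-p̂)/E²

n = 1.645² × 0.41 × 0.59 / 0.053²
  = 2.706025 × 0.2419 / 0.002809
  = 233.0322

Round up to the nearest whole number: n = 234

234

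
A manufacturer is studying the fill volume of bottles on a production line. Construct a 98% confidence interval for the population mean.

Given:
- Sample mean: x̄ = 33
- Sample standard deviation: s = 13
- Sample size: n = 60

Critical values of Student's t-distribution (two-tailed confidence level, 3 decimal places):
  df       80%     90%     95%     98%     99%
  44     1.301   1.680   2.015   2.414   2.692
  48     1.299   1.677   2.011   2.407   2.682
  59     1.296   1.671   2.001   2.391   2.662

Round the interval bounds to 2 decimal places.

The population standard deviation σ is unknown (only the sample standard deviation s is given), so use a t-interval with df = n - 1 = 60 - 1 = 59.

For 98% confidence with df = 59, t* = 2.391 (from t-table)

Standard error: SE = s/√n = 13/√60 = 1.678293

Margin of error: E = t* × SE = 2.391 × 1.678293 = 4.0128

T-interval: x̄ ± E = 33 ± 4.0128 = (28.9872, 37.0128)

Rounded to 2 decimal places:

(28.99, 37.01)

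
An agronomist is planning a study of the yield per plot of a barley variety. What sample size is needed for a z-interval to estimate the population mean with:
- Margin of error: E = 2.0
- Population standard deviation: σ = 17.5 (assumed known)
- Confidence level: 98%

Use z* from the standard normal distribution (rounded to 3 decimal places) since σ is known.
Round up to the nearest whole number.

Using z* since population σ is known (z-interval formula).

For 98% confidence, z* = 2.326 (from standard normal table)

Sample size formula for z-interval: n = (z*σ/E)²

n = (2.326 × 17.5 / 2.0)²
  = (20.352500)²
  = 414.2243

Round up to the nearest whole number: n = 415

415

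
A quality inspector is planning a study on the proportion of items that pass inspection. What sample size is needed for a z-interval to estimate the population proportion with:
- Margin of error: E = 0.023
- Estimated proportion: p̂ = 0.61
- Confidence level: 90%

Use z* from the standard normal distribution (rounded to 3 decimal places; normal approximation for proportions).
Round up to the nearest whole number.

Using z* for proportion z-interval (normal approximation).

For 90% confidence, z* = 1.645 (from standard normal table)

Sample size formula for proportion z-interval: n = z*²p̂(1-p̂)/E²

n = 1.645² × 0.61 × 0.39 / 0.023²
  = 2.706025 × 0.2379 / 0.000529
  = 1216.9439

Round up to the nearest whole number: n = 1217

1217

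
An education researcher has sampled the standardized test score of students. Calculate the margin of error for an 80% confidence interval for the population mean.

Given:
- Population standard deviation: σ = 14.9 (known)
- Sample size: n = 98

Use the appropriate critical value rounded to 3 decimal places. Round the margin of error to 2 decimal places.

The population standard deviation σ is known, so use the z-interval margin of error formula.

For 80% confidence, z* = 1.282 (from standard normal table)

Margin of error formula for z-interval: E = z* × σ/√n

E = 1.282 × 14.9/√98
  = 1.282 × 1.505127
  = 1.9296

Rounded to 2 decimal places:

1.93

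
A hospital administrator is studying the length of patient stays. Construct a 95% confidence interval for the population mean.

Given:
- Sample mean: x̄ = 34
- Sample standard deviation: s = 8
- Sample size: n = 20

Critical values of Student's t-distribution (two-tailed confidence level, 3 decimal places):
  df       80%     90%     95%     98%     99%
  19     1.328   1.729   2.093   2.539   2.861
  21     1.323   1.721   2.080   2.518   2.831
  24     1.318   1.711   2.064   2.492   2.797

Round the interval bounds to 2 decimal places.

The population standard deviation σ is unknown (only the sample standard deviation s is given), so use a t-interval with df = n - 1 = 20 - 1 = 19.

For 95% confidence with df = 19, t* = 2.093 (from t-table)

Standard error: SE = s/√n = 8/√20 = 1.788854

Margin of error: E = t* × SE = 2.093 × 1.788854 = 3.7441

T-interval: x̄ ± E = 34 ± 3.7441 = (30.2559, 37.7441)

Rounded to 2 decimal places:

(30.26, 37.74)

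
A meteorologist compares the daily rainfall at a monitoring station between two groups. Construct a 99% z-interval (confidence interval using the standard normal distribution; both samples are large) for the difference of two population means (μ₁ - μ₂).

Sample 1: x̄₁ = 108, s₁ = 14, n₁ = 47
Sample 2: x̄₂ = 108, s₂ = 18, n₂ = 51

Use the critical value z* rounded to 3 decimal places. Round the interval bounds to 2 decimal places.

Both samples are large (n₁ = 47 ≥ 30, n₂ = 51 ≥ 30), so a z-interval for the difference of means applies.

Point estimate: x̄₁ - x̄₂ = 108 - 108 = 0

Standard error: SE = √(s₁²/n₁ + s₂²/n₂)
= √(14²/47 + 18²/51)
= √(4.170213 + 6.352941)
= 3.243941

For 99% confidence, z* = 2.576 (from standard normal table)
Margin of error: E = z* × SE = 2.576 × 3.243941 = 8.3564

Z-interval: (x̄₁ - x̄₂) ± E = 0 ± 8.3564 = (-8.3564, 8.3564)

Rounded to 2 decimal places:

(-8.36, 8.36)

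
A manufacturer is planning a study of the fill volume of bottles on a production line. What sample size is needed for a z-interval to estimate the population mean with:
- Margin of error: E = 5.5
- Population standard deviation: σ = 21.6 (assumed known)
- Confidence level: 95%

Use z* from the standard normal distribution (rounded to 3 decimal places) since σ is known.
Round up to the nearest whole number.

Using z* since population σ is known (z-interval formula).

For 95% confidence, z* = 1.96 (from standard normal table)

Sample size formula for z-interval: n = (z*σ/E)²

n = (1.96 × 21.6 / 5.5)²
  = (7.697455)²
  = 59.2508

Round up to the nearest whole number: n = 60

60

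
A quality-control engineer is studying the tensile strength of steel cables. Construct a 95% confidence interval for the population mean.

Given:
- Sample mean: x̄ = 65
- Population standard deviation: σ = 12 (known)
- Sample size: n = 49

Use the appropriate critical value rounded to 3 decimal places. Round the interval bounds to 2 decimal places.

The population standard deviation σ is known, so use a z-interval (standard normal critical value).

For 95% confidence, z* = 1.96 (from standard normal table)

Standard error: SE = σ/√n = 12/√49 = 1.714286

Margin of error: E = z* × SE = 1.96 × 1.714286 = 3.3600

Z-interval: x̄ ± E = 65 ± 3.3600 = (61.6400, 68.3600)

Rounded to 2 decimal places:

(61.64, 68.36)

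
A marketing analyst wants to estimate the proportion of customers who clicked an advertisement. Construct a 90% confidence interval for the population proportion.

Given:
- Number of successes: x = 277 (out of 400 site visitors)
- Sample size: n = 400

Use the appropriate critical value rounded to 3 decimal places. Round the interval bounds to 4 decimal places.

Sample proportion: p̂ = 277/400 = 0.692500

Check conditions for normal approximation:
  np̂ = 277 ≥ 10 ✓
  n(1-p̂) = 123 ≥ 10 ✓

The sample is large enough, so use a z-interval (normal approximation) for the proportion.

For 90% confidence, z* = 1.645 (from standard normal table)

Standard error: SE = √(p̂(1-p̂)/n) = √(0.692500×0.307500/400) = 0.02307291

Margin of error: E = z* × SE = 1.645 × 0.02307291 = 0.037955

Z-interval: p̂ ± E = 0.692500 ± 0.037955 = (0.654545, 0.730455)

Rounded to 4 decimal places:

(0.6545, 0.7305)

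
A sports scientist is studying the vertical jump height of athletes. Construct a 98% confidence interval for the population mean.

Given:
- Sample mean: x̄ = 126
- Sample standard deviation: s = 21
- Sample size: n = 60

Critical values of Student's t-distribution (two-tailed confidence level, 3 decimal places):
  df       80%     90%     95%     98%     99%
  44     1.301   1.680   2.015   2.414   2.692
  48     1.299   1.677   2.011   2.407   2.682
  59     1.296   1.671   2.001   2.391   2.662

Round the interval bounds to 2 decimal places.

The population standard deviation σ is unknown (only the sample standard deviation s is given), so use a t-interval with df = n - 1 = 60 - 1 = 59.

For 98% confidence with df = 59, t* = 2.391 (from t-table)

Standard error: SE = s/√n = 21/√60 = 2.711088

Margin of error: E = t* × SE = 2.391 × 2.711088 = 6.4822

T-interval: x̄ ± E = 126 ± 6.4822 = (119.5178, 132.4822)

Rounded to 2 decimal places:

(119.52, 132.48)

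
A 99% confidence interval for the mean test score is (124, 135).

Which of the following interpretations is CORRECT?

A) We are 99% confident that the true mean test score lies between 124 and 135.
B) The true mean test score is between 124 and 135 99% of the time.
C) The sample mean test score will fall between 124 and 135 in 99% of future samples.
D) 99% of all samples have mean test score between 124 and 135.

A confidence interval represents our confidence in the procedure, not a probability statement about the parameter.

Key concept: If we repeated this sampling process many times and computed a 99% CI each time, about 99% of those intervals would contain the true population parameter.

For this specific interval (124, 135):
- Midpoint (point estimate): 129.5
- Margin of error: 5.5

The correct interpretation is the one stating confidence that the true parameter lies in the interval — option A.

A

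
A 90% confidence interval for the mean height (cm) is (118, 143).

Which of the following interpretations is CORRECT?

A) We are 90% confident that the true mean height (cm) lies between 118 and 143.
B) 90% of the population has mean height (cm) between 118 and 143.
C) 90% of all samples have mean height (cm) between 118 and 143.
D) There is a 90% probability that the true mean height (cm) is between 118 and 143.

A confidence interval represents our confidence in the procedure, not a probability statement about the parameter.

Key concept: If we repeated this sampling process many times and computed a 90% CI each time, about 90% of those intervals would contain the true population parameter.

For this specific interval (118, 143):
- Midpoint (point estimate): 130.5
- Margin of error: 12.5

The correct interpretation is the one stating confidence that the true parameter lies in the interval — option A.

A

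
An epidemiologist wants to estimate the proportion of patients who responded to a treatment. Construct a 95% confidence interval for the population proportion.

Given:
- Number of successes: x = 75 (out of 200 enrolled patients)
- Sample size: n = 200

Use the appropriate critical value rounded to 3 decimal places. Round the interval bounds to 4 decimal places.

Sample proportion: p̂ = 75/200 = 0.375000

Check conditions for normal approximation:
  np̂ = 75 ≥ 10 ✓
  n(1-p̂) = 125 ≥ 10 ✓

The sample is large enough, so use a z-interval (normal approximation) for the proportion.

For 95% confidence, z* = 1.96 (from standard normal table)

Standard error: SE = √(p̂(1-p̂)/n) = √(0.375000×0.625000/200) = 0.03423266

Margin of error: E = z* × SE = 1.96 × 0.03423266 = 0.067096

Z-interval: p̂ ± E = 0.375000 ± 0.067096 = (0.307904, 0.442096)

Rounded to 4 decimal places:

(0.3079, 0.4421)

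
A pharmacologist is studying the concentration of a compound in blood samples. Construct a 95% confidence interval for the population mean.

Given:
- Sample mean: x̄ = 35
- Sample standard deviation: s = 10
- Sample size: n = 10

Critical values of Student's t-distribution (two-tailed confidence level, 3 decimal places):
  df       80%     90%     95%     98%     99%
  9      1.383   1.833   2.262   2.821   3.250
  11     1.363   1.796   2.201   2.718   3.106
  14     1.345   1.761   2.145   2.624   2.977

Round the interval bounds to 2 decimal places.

The population standard deviation σ is unknown (only the sample standard deviation s is given), so use a t-interval with df = n - 1 = 10 - 1 = 9.

For 95% confidence with df = 9, t* = 2.262 (from t-table)

Standard error: SE = s/√n = 10/√10 = 3.162278

Margin of error: E = t* × SE = 2.262 × 3.162278 = 7.1531

T-interval: x̄ ± E = 35 ± 7.1531 = (27.8469, 42.1531)

Rounded to 2 decimal places:

(27.85, 42.15)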